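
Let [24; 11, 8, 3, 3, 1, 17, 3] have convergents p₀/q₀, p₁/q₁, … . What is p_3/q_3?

Using pₖ = aₖpₖ₋₁ + pₖ₋₂, qₖ = aₖqₖ₋₁ + qₖ₋₂ (with p₋₁=1, p₋₂=0, q₋₁=0, q₋₂=1):
  k=0: a=24, p=24, q=1
  k=1: a=11, p=265, q=11
  k=2: a=8, p=2144, q=89
  k=3: a=3, p=6697, q=278

6697/278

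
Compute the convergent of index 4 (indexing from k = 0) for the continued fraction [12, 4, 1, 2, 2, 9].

Using pₖ = aₖpₖ₋₁ + pₖ₋₂, qₖ = aₖqₖ₋₁ + qₖ₋₂ (with p₋₁=1, p₋₂=0, q₋₁=0, q₋₂=1):
  k=0: a=12, p=12, q=1
  k=1: a=4, p=49, q=4
  k=2: a=1, p=61, q=5
  k=3: a=2, p=171, q=14
  k=4: a=2, p=403, q=33

403/33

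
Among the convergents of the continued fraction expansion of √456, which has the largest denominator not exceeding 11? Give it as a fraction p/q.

√456 = [21; 2, 1, 4, 1, 2, 42, …] (period length 6).
Convergents:
  p_0/q_0 = 21/1
  p_1/q_1 = 43/2
  p_2/q_2 = 64/3
  p_3/q_3 = 299/14
q_2 = 3 ≤ 11 < 14 = q_3, so the answer is 64/3.

64/3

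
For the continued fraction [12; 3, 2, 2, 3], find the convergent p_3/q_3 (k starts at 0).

Using pₖ = aₖpₖ₋₁ + pₖ₋₂, qₖ = aₖqₖ₋₁ + qₖ₋₂ (with p₋₁=1, p₋₂=0, q₋₁=0, q₋₂=1):
  k=0: a=12, p=12, q=1
  k=1: a=3, p=37, q=3
  k=2: a=2, p=86, q=7
  k=3: a=2, p=209, q=17

209/17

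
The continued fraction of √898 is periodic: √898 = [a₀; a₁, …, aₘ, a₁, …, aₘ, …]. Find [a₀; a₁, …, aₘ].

a₀ = ⌊√898⌋ = 29.
With m₀=0, d₀=1 and mₖ₊₁ = dₖaₖ − mₖ, dₖ₊₁ = (n − mₖ₊₁²)/dₖ, aₖ₊₁ = ⌊(a₀+mₖ₊₁)/dₖ₊₁⌋:
  k=1: m=29, d=57, a=1
  k=2: m=28, d=2, a=28
  k=3: m=28, d=57, a=1
  k=4: m=29, d=1, a=58
d=1 and a=2a₀=58 at k=4, so the next step gives (m, d) = (29, 57) again — its k=1 value — and the period has length 4.

[29; 1, 28, 1, 58]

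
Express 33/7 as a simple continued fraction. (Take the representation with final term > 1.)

33 = 4*7 + 5
7 = 1*5 + 2
5 = 2*2 + 1
2 = 2*1 + 0  (stop)
So 33/7 = [4; 1, 2, 2].

[4; 1, 2, 2]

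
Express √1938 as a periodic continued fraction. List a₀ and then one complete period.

[44; 44, 88]

a₀ = ⌊√1938⌋ = 44.
With m₀=0, d₀=1 and mₖ₊₁ = dₖaₖ − mₖ, dₖ₊₁ = (n − mₖ₊₁²)/dₖ, aₖ₊₁ = ⌊(a₀+mₖ₊₁)/dₖ₊₁⌋:
  k=1: m=44, d=2, a=44
  k=2: m=44, d=1, a=88
d=1 and a=2a₀=88 at k=2, so the next step gives (m, d) = (44, 2) again — its k=1 value — and the period has length 2.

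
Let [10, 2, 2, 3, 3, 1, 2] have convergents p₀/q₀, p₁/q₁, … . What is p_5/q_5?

Using pₖ = aₖpₖ₋₁ + pₖ₋₂, qₖ = aₖqₖ₋₁ + qₖ₋₂ (with p₋₁=1, p₋₂=0, q₋₁=0, q₋₂=1):
  k=0: a=10, p=10, q=1
  k=1: a=2, p=21, q=2
  k=2: a=2, p=52, q=5
  k=3: a=3, p=177, q=17
  k=4: a=3, p=583, q=56
  k=5: a=1, p=760, q=73

760/73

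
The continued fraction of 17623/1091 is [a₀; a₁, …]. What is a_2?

17623 = 16·1091 + 167   →  a_0 = 16
1091 = 6·167 + 89   →  a_1 = 6
167 = 1·89 + 78   →  a_2 = 1

1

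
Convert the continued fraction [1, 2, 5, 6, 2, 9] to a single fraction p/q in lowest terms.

2025/1391

Fold from the inside: start with 9/1.
  2 + 1/9 = 19/9
  6 + 9/19 = 123/19
  5 + 19/123 = 634/123
  2 + 123/634 = 1391/634
  1 + 634/1391 = 2025/1391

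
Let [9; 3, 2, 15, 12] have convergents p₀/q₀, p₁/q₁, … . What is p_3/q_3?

Using pₖ = aₖpₖ₋₁ + pₖ₋₂, qₖ = aₖqₖ₋₁ + qₖ₋₂ (with p₋₁=1, p₋₂=0, q₋₁=0, q₋₂=1):
  k=0: a=9, p=9, q=1
  k=1: a=3, p=28, q=3
  k=2: a=2, p=65, q=7
  k=3: a=15, p=1003, q=108

1003/108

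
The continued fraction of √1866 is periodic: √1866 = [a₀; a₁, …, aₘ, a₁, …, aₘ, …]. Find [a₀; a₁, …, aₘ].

[43; 5, 14, 5, 86]

a₀ = ⌊√1866⌋ = 43.
With m₀=0, d₀=1 and mₖ₊₁ = dₖaₖ − mₖ, dₖ₊₁ = (n − mₖ₊₁²)/dₖ, aₖ₊₁ = ⌊(a₀+mₖ₊₁)/dₖ₊₁⌋:
  k=1: m=43, d=17, a=5
  k=2: m=42, d=6, a=14
  k=3: m=42, d=17, a=5
  k=4: m=43, d=1, a=86
d=1 and a=2a₀=86 at k=4, so the next step gives (m, d) = (43, 17) again — its k=1 value — and the period has length 4.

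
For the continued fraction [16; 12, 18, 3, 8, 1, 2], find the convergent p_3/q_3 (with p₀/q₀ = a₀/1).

10663/663

Using pₖ = aₖpₖ₋₁ + pₖ₋₂, qₖ = aₖqₖ₋₁ + qₖ₋₂ (with p₋₁=1, p₋₂=0, q₋₁=0, q₋₂=1):
  k=0: a=16, p=16, q=1
  k=1: a=12, p=193, q=12
  k=2: a=18, p=3490, q=217
  k=3: a=3, p=10663, q=663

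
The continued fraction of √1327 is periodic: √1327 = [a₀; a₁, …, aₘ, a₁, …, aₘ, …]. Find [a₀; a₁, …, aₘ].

[36; 2, 2, 1, 35, 1, 2, 2, 72]

a₀ = ⌊√1327⌋ = 36.
With m₀=0, d₀=1 and mₖ₊₁ = dₖaₖ − mₖ, dₖ₊₁ = (n − mₖ₊₁²)/dₖ, aₖ₊₁ = ⌊(a₀+mₖ₊₁)/dₖ₊₁⌋:
  k=1: m=36, d=31, a=2
  k=2: m=26, d=21, a=2
  k=3: m=16, d=51, a=1
  k=4: m=35, d=2, a=35
  k=5: m=35, d=51, a=1
  k=6: m=16, d=21, a=2
  k=7: m=26, d=31, a=2
  k=8: m=36, d=1, a=72
d=1 and a=2a₀=72 at k=8, so the next step gives (m, d) = (36, 31) again — its k=1 value — and the period has length 8.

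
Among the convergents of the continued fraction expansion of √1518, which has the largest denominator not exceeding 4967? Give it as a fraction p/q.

√1518 = [38; 1, 24, 1, 76, …] (period length 4).
Convergents:
  p_0/q_0 = 38/1
  p_1/q_1 = 39/1
  p_2/q_2 = 974/25
  p_3/q_3 = 1013/26
  p_4/q_4 = 77962/2001
  p_5/q_5 = 78975/2027
  p_6/q_6 = 1973362/50649
q_5 = 2027 ≤ 4967 < 50649 = q_6, so the answer is 78975/2027.

78975/2027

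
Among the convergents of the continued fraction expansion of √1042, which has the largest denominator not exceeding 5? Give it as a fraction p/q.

129/4

√1042 = [32; 3, 1, 1, 3, 64, …] (period length 5).
Convergents:
  p_0/q_0 = 32/1
  p_1/q_1 = 97/3
  p_2/q_2 = 129/4
  p_3/q_3 = 226/7
q_2 = 4 ≤ 5 < 7 = q_3, so the answer is 129/4.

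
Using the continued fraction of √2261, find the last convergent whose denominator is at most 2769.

√2261 = [47; 1, 1, 4, 1, 1, 94, …] (period length 6).
Convergents:
  p_0/q_0 = 47/1
  p_1/q_1 = 48/1
  p_2/q_2 = 95/2
  p_3/q_3 = 428/9
  p_4/q_4 = 523/11
  p_5/q_5 = 951/20
  p_6/q_6 = 89917/1891
  p_7/q_7 = 90868/1911
  p_8/q_8 = 180785/3802
q_7 = 1911 ≤ 2769 < 3802 = q_8, so the answer is 90868/1911.

90868/1911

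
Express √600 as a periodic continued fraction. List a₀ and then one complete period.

a₀ = ⌊√600⌋ = 24.
With m₀=0, d₀=1 and mₖ₊₁ = dₖaₖ − mₖ, dₖ₊₁ = (n − mₖ₊₁²)/dₖ, aₖ₊₁ = ⌊(a₀+mₖ₊₁)/dₖ₊₁⌋:
  k=1: m=24, d=24, a=2
  k=2: m=24, d=1, a=48
d=1 and a=2a₀=48 at k=2, so the next step gives (m, d) = (24, 24) again — its k=1 value — and the period has length 2.

[24; 2, 48]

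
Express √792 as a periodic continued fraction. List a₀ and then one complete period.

[28; 7, 56]

a₀ = ⌊√792⌋ = 28.
With m₀=0, d₀=1 and mₖ₊₁ = dₖaₖ − mₖ, dₖ₊₁ = (n − mₖ₊₁²)/dₖ, aₖ₊₁ = ⌊(a₀+mₖ₊₁)/dₖ₊₁⌋:
  k=1: m=28, d=8, a=7
  k=2: m=28, d=1, a=56
d=1 and a=2a₀=56 at k=2, so the next step gives (m, d) = (28, 8) again — its k=1 value — and the period has length 2.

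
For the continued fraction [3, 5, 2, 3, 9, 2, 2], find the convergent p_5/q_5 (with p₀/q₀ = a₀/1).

Using pₖ = aₖpₖ₋₁ + pₖ₋₂, qₖ = aₖqₖ₋₁ + qₖ₋₂ (with p₋₁=1, p₋₂=0, q₋₁=0, q₋₂=1):
  k=0: a=3, p=3, q=1
  k=1: a=5, p=16, q=5
  k=2: a=2, p=35, q=11
  k=3: a=3, p=121, q=38
  k=4: a=9, p=1124, q=353
  k=5: a=2, p=2369, q=744

2369/744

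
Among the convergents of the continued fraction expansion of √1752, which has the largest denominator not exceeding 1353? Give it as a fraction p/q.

24570/587

√1752 = [41; 1, 5, 1, 82, …] (period length 4).
Convergents:
  p_0/q_0 = 41/1
  p_1/q_1 = 42/1
  p_2/q_2 = 251/6
  p_3/q_3 = 293/7
  p_4/q_4 = 24277/580
  p_5/q_5 = 24570/587
  p_6/q_6 = 147127/3515
q_5 = 587 ≤ 1353 < 3515 = q_6, so the answer is 24570/587.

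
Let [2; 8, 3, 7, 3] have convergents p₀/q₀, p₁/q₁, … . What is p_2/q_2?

Using pₖ = aₖpₖ₋₁ + pₖ₋₂, qₖ = aₖqₖ₋₁ + qₖ₋₂ (with p₋₁=1, p₋₂=0, q₋₁=0, q₋₂=1):
  k=0: a=2, p=2, q=1
  k=1: a=8, p=17, q=8
  k=2: a=3, p=53, q=25

53/25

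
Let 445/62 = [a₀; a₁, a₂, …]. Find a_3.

445 = 7·62 + 11   →  a_0 = 7
62 = 5·11 + 7   →  a_1 = 5
11 = 1·7 + 4   →  a_2 = 1
7 = 1·4 + 3   →  a_3 = 1

1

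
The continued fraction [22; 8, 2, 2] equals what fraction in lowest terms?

Using pₖ = aₖpₖ₋₁ + pₖ₋₂ and qₖ = aₖqₖ₋₁ + qₖ₋₂:
  k=0: a=22, p=22, q=1
  k=1: a=8, p=177, q=8
  k=2: a=2, p=376, q=17
  k=3: a=2, p=929, q=42

929/42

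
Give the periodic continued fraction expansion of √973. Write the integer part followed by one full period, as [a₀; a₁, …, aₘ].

[31; 5, 5, 2, 8, 2, 5, 5, 62]

a₀ = ⌊√973⌋ = 31.
With m₀=0, d₀=1 and mₖ₊₁ = dₖaₖ − mₖ, dₖ₊₁ = (n − mₖ₊₁²)/dₖ, aₖ₊₁ = ⌊(a₀+mₖ₊₁)/dₖ₊₁⌋:
  k=1: m=31, d=12, a=5
  k=2: m=29, d=11, a=5
  k=3: m=26, d=27, a=2
  k=4: m=28, d=7, a=8
  k=5: m=28, d=27, a=2
  k=6: m=26, d=11, a=5
  k=7: m=29, d=12, a=5
  k=8: m=31, d=1, a=62
d=1 and a=2a₀=62 at k=8, so the next step gives (m, d) = (31, 12) again — its k=1 value — and the period has length 8.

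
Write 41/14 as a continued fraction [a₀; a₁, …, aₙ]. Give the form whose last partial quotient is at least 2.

[2; 1, 13]

41 = 2×14 + 13
14 = 1×13 + 1
13 = 13×1 + 0  (stop)
So 41/14 = [2; 1, 13].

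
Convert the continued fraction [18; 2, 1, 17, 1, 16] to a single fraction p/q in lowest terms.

Fold from the inside: start with 16/1.
  1 + 1/16 = 17/16
  17 + 16/17 = 305/17
  1 + 17/305 = 322/305
  2 + 305/322 = 949/322
  18 + 322/949 = 17404/949

17404/949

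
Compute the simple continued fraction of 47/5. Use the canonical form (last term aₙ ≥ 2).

[9; 2, 2]

47 = 9×5 + 2
5 = 2×2 + 1
2 = 2×1 + 0  (stop)
So 47/5 = [9; 2, 2].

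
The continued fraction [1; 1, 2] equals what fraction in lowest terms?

5/3

Fold from the inside: start with 2/1.
  1 + 1/2 = 3/2
  1 + 2/3 = 5/3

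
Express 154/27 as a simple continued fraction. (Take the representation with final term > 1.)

[5; 1, 2, 2, 1, 2]

154 = 5*27 + 19
27 = 1*19 + 8
19 = 2*8 + 3
8 = 2*3 + 2
3 = 1*2 + 1
2 = 2*1 + 0  (stop)
So 154/27 = [5; 1, 2, 2, 1, 2].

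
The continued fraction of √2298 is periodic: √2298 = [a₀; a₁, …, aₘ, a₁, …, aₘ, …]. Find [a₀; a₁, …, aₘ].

a₀ = ⌊√2298⌋ = 47.

[47; 1, 14, 1, 94]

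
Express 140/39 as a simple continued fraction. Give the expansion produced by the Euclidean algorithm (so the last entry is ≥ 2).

[3; 1, 1, 2, 3, 2]

140 = 3*39 + 23
39 = 1*23 + 16
23 = 1*16 + 7
16 = 2*7 + 2
7 = 3*2 + 1
2 = 2*1 + 0  (stop)
So 140/39 = [3; 1, 1, 2, 3, 2].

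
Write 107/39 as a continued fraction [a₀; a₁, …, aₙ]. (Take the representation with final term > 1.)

107 = 2*39 + 29
39 = 1*29 + 10
29 = 2*10 + 9
10 = 1*9 + 1
9 = 9*1 + 0  (stop)
So 107/39 = [2; 1, 2, 1, 9].

[2; 1, 2, 1, 9]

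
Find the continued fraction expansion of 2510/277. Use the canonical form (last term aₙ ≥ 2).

[9; 16, 3, 2, 2]

2510 = 9*277 + 17
277 = 16*17 + 5
17 = 3*5 + 2
5 = 2*2 + 1
2 = 2*1 + 0  (stop)
So 2510/277 = [9; 16, 3, 2, 2].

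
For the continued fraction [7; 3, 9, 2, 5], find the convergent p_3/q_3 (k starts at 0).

432/59

Using pₖ = aₖpₖ₋₁ + pₖ₋₂, qₖ = aₖqₖ₋₁ + qₖ₋₂ (with p₋₁=1, p₋₂=0, q₋₁=0, q₋₂=1):
  k=0: a=7, p=7, q=1
  k=1: a=3, p=22, q=3
  k=2: a=9, p=205, q=28
  k=3: a=2, p=432, q=59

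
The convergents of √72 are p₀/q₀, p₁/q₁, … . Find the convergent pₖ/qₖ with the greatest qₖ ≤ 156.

577/68

√72 = [8; 2, 16, …] (period length 2).
Convergents:
  p_0/q_0 = 8/1
  p_1/q_1 = 17/2
  p_2/q_2 = 280/33
  p_3/q_3 = 577/68
  p_4/q_4 = 9512/1121
q_3 = 68 ≤ 156 < 1121 = q_4, so the answer is 577/68.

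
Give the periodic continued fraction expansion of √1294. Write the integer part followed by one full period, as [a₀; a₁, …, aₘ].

[35; 1, 34, 1, 70]

a₀ = ⌊√1294⌋ = 35.
With m₀=0, d₀=1 and mₖ₊₁ = dₖaₖ − mₖ, dₖ₊₁ = (n − mₖ₊₁²)/dₖ, aₖ₊₁ = ⌊(a₀+mₖ₊₁)/dₖ₊₁⌋:
  k=1: m=35, d=69, a=1
  k=2: m=34, d=2, a=34
  k=3: m=34, d=69, a=1
  k=4: m=35, d=1, a=70
d=1 and a=2a₀=70 at k=4, so the next step gives (m, d) = (35, 69) again — its k=1 value — and the period has length 4.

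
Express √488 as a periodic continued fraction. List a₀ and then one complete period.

[22; 11, 44]

a₀ = ⌊√488⌋ = 22.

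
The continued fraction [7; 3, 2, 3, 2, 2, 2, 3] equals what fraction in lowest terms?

Using pₖ = aₖpₖ₋₁ + pₖ₋₂ and qₖ = aₖqₖ₋₁ + qₖ₋₂:
  k=0: a=7, p=7, q=1
  k=1: a=3, p=22, q=3
  k=2: a=2, p=51, q=7
  k=3: a=3, p=175, q=24
  k=4: a=2, p=401, q=55
  k=5: a=2, p=977, q=134
  k=6: a=2, p=2355, q=323
  k=7: a=3, p=8042, q=1103

8042/1103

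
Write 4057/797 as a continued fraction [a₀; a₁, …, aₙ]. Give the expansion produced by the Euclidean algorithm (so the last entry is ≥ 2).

4057 = 5×797 + 72
797 = 11×72 + 5
72 = 14×5 + 2
5 = 2×2 + 1
2 = 2×1 + 0  (stop)
So 4057/797 = [5; 11, 14, 2, 2].

[5; 11, 14, 2, 2]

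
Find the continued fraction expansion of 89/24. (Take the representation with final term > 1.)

89 = 3*24 + 17
24 = 1*17 + 7
17 = 2*7 + 3
7 = 2*3 + 1
3 = 3*1 + 0  (stop)
So 89/24 = [3; 1, 2, 2, 3].

[3; 1, 2, 2, 3]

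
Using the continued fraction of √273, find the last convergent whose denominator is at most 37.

380/23

√273 = [16; 1, 1, 10, 1, 1, 32, …] (period length 6).
Convergents:
  p_0/q_0 = 16/1
  p_1/q_1 = 17/1
  p_2/q_2 = 33/2
  p_3/q_3 = 347/21
  p_4/q_4 = 380/23
  p_5/q_5 = 727/44
q_4 = 23 ≤ 37 < 44 = q_5, so the answer is 380/23.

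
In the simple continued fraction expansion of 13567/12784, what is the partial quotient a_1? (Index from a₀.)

16

13567 = 1·12784 + 783   →  a_0 = 1
12784 = 16·783 + 256   →  a_1 = 16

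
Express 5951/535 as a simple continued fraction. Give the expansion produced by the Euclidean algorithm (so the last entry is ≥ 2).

[11; 8, 9, 2, 3]

5951 = 11×535 + 66
535 = 8×66 + 7
66 = 9×7 + 3
7 = 2×3 + 1
3 = 3×1 + 0  (stop)
So 5951/535 = [11; 8, 9, 2, 3].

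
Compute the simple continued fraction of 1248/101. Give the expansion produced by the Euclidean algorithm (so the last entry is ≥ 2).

[12; 2, 1, 4, 7]

1248 = 12*101 + 36
101 = 2*36 + 29
36 = 1*29 + 7
29 = 4*7 + 1
7 = 7*1 + 0  (stop)
So 1248/101 = [12; 2, 1, 4, 7].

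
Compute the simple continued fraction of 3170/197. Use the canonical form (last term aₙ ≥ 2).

[16; 10, 1, 17]

3170 = 16×197 + 18
197 = 10×18 + 17
18 = 1×17 + 1
17 = 17×1 + 0  (stop)
So 3170/197 = [16; 10, 1, 17].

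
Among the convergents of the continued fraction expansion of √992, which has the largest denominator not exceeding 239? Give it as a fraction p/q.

3937/125

√992 = [31; 2, 62, …] (period length 2).
Convergents:
  p_0/q_0 = 31/1
  p_1/q_1 = 63/2
  p_2/q_2 = 3937/125
  p_3/q_3 = 7937/252
q_2 = 125 ≤ 239 < 252 = q_3, so the answer is 3937/125.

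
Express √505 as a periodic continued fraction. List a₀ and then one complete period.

[22; 2, 8, 2, 44]

a₀ = ⌊√505⌋ = 22.
With m₀=0, d₀=1 and mₖ₊₁ = dₖaₖ − mₖ, dₖ₊₁ = (n − mₖ₊₁²)/dₖ, aₖ₊₁ = ⌊(a₀+mₖ₊₁)/dₖ₊₁⌋:
  k=1: m=22, d=21, a=2
  k=2: m=20, d=5, a=8
  k=3: m=20, d=21, a=2
  k=4: m=22, d=1, a=44
d=1 and a=2a₀=44 at k=4, so the next step gives (m, d) = (22, 21) again — its k=1 value — and the period has length 4.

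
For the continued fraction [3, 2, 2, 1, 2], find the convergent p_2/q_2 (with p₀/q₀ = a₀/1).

Using pₖ = aₖpₖ₋₁ + pₖ₋₂, qₖ = aₖqₖ₋₁ + qₖ₋₂ (with p₋₁=1, p₋₂=0, q₋₁=0, q₋₂=1):
  k=0: a=3, p=3, q=1
  k=1: a=2, p=7, q=2
  k=2: a=2, p=17, q=5

17/5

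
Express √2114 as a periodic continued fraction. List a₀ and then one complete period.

a₀ = ⌊√2114⌋ = 45.
With m₀=0, d₀=1 and mₖ₊₁ = dₖaₖ − mₖ, dₖ₊₁ = (n − mₖ₊₁²)/dₖ, aₖ₊₁ = ⌊(a₀+mₖ₊₁)/dₖ₊₁⌋:
  k=1: m=45, d=89, a=1
  k=2: m=44, d=2, a=44
  k=3: m=44, d=89, a=1
  k=4: m=45, d=1, a=90
d=1 and a=2a₀=90 at k=4, so the next step gives (m, d) = (45, 89) again — its k=1 value — and the period has length 4.

[45; 1, 44, 1, 90]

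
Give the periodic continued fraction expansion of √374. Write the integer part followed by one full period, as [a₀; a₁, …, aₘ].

[19; 2, 1, 18, 1, 2, 38]

a₀ = ⌊√374⌋ = 19.
With m₀=0, d₀=1 and mₖ₊₁ = dₖaₖ − mₖ, dₖ₊₁ = (n − mₖ₊₁²)/dₖ, aₖ₊₁ = ⌊(a₀+mₖ₊₁)/dₖ₊₁⌋:
  k=1: m=19, d=13, a=2
  k=2: m=7, d=25, a=1
  k=3: m=18, d=2, a=18
  k=4: m=18, d=25, a=1
  k=5: m=7, d=13, a=2
  k=6: m=19, d=1, a=38
d=1 and a=2a₀=38 at k=6, so the next step gives (m, d) = (19, 13) again — its k=1 value — and the period has length 6.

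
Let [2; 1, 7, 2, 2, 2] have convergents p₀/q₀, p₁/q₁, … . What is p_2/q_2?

Using pₖ = aₖpₖ₋₁ + pₖ₋₂, qₖ = aₖqₖ₋₁ + qₖ₋₂ (with p₋₁=1, p₋₂=0, q₋₁=0, q₋₂=1):
  k=0: a=2, p=2, q=1
  k=1: a=1, p=3, q=1
  k=2: a=7, p=23, q=8

23/8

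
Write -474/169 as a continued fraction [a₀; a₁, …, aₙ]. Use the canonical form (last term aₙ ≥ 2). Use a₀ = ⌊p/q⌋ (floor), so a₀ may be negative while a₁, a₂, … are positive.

-474 = -3·169 + 33
169 = 5·33 + 4
33 = 8·4 + 1
4 = 4·1 + 0  (stop)
So -474/169 = [-3; 5, 8, 4].

[-3; 5, 8, 4]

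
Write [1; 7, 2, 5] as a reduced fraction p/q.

Fold from the inside: start with 5/1.
  2 + 1/5 = 11/5
  7 + 5/11 = 82/11
  1 + 11/82 = 93/82

93/82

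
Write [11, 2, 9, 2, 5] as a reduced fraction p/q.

2513/219

Fold from the inside: start with 5/1.
  2 + 1/5 = 11/5
  9 + 5/11 = 104/11
  2 + 11/104 = 219/104
  11 + 104/219 = 2513/219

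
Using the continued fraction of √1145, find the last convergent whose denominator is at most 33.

√1145 = [33; 1, 5, 5, 1, 66, …] (period length 5).
Convergents:
  p_0/q_0 = 33/1
  p_1/q_1 = 34/1
  p_2/q_2 = 203/6
  p_3/q_3 = 1049/31
  p_4/q_4 = 1252/37
q_3 = 31 ≤ 33 < 37 = q_4, so the answer is 1049/31.

1049/31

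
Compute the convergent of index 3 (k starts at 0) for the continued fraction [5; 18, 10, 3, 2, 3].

Using pₖ = aₖpₖ₋₁ + pₖ₋₂, qₖ = aₖqₖ₋₁ + qₖ₋₂ (with p₋₁=1, p₋₂=0, q₋₁=0, q₋₂=1):
  k=0: a=5, p=5, q=1
  k=1: a=18, p=91, q=18
  k=2: a=10, p=915, q=181
  k=3: a=3, p=2836, q=561

2836/561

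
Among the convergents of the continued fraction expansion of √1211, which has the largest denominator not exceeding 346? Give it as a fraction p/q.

√1211 = [34; 1, 3, 1, 68, …] (period length 4).
Convergents:
  p_0/q_0 = 34/1
  p_1/q_1 = 35/1
  p_2/q_2 = 139/4
  p_3/q_3 = 174/5
  p_4/q_4 = 11971/344
  p_5/q_5 = 12145/349
q_4 = 344 ≤ 346 < 349 = q_5, so the answer is 11971/344.

11971/344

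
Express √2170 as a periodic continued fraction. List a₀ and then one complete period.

a₀ = ⌊√2170⌋ = 46.
With m₀=0, d₀=1 and mₖ₊₁ = dₖaₖ − mₖ, dₖ₊₁ = (n − mₖ₊₁²)/dₖ, aₖ₊₁ = ⌊(a₀+mₖ₊₁)/dₖ₊₁⌋:
  k=1: m=46, d=54, a=1
  k=2: m=8, d=39, a=1
  k=3: m=31, d=31, a=2
  k=4: m=31, d=39, a=1
  k=5: m=8, d=54, a=1
  k=6: m=46, d=1, a=92
d=1 and a=2a₀=92 at k=6, so the next step gives (m, d) = (46, 54) again — its k=1 value — and the period has length 6.

[46; 1, 1, 2, 1, 1, 92]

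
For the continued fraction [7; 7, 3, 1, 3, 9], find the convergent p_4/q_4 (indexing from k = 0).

Using pₖ = aₖpₖ₋₁ + pₖ₋₂, qₖ = aₖqₖ₋₁ + qₖ₋₂ (with p₋₁=1, p₋₂=0, q₋₁=0, q₋₂=1):
  k=0: a=7, p=7, q=1
  k=1: a=7, p=50, q=7
  k=2: a=3, p=157, q=22
  k=3: a=1, p=207, q=29
  k=4: a=3, p=778, q=109

778/109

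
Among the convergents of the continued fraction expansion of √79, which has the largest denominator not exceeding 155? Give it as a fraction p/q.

√79 = [8; 1, 7, 1, 16, …] (period length 4).
Convergents:
  p_0/q_0 = 8/1
  p_1/q_1 = 9/1
  p_2/q_2 = 71/8
  p_3/q_3 = 80/9
  p_4/q_4 = 1351/152
  p_5/q_5 = 1431/161
q_4 = 152 ≤ 155 < 161 = q_5, so the answer is 1351/152.

1351/152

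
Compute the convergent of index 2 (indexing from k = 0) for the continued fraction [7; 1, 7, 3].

63/8

Using pₖ = aₖpₖ₋₁ + pₖ₋₂, qₖ = aₖqₖ₋₁ + qₖ₋₂ (with p₋₁=1, p₋₂=0, q₋₁=0, q₋₂=1):
  k=0: a=7, p=7, q=1
  k=1: a=1, p=8, q=1
  k=2: a=7, p=63, q=8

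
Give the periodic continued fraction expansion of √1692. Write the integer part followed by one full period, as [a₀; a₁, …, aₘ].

[41; 7, 2, 7, 82]

a₀ = ⌊√1692⌋ = 41.
With m₀=0, d₀=1 and mₖ₊₁ = dₖaₖ − mₖ, dₖ₊₁ = (n − mₖ₊₁²)/dₖ, aₖ₊₁ = ⌊(a₀+mₖ₊₁)/dₖ₊₁⌋:
  k=1: m=41, d=11, a=7
  k=2: m=36, d=36, a=2
  k=3: m=36, d=11, a=7
  k=4: m=41, d=1, a=82
d=1 and a=2a₀=82 at k=4, so the next step gives (m, d) = (41, 11) again — its k=1 value — and the period has length 4.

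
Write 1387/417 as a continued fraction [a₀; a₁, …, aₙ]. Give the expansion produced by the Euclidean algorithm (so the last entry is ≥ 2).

1387 = 3*417 + 136
417 = 3*136 + 9
136 = 15*9 + 1
9 = 9*1 + 0  (stop)
So 1387/417 = [3; 3, 15, 9].

[3; 3, 15, 9]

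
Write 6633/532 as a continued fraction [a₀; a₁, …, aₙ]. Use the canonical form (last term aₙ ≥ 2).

[12; 2, 7, 3, 11]

6633 = 12·532 + 249
532 = 2·249 + 34
249 = 7·34 + 11
34 = 3·11 + 1
11 = 11·1 + 0  (stop)
So 6633/532 = [12; 2, 7, 3, 11].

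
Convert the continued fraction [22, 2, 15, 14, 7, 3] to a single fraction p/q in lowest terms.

Fold from the inside: start with 3/1.
  7 + 1/3 = 22/3
  14 + 3/22 = 311/22
  15 + 22/311 = 4687/311
  2 + 311/4687 = 9685/4687
  22 + 4687/9685 = 217757/9685

217757/9685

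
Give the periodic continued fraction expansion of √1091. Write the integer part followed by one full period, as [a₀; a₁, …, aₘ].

[33; 33, 66]

a₀ = ⌊√1091⌋ = 33.
With m₀=0, d₀=1 and mₖ₊₁ = dₖaₖ − mₖ, dₖ₊₁ = (n − mₖ₊₁²)/dₖ, aₖ₊₁ = ⌊(a₀+mₖ₊₁)/dₖ₊₁⌋:
  k=1: m=33, d=2, a=33
  k=2: m=33, d=1, a=66
d=1 and a=2a₀=66 at k=2, so the next step gives (m, d) = (33, 2) again — its k=1 value — and the period has length 2.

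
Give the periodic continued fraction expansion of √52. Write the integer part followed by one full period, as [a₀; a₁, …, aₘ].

a₀ = ⌊√52⌋ = 7.
With m₀=0, d₀=1 and mₖ₊₁ = dₖaₖ − mₖ, dₖ₊₁ = (n − mₖ₊₁²)/dₖ, aₖ₊₁ = ⌊(a₀+mₖ₊₁)/dₖ₊₁⌋:
  k=1: m=7, d=3, a=4
  k=2: m=5, d=9, a=1
  k=3: m=4, d=4, a=2
  k=4: m=4, d=9, a=1
  k=5: m=5, d=3, a=4
  k=6: m=7, d=1, a=14
d=1 and a=2a₀=14 at k=6, so the next step gives (m, d) = (7, 3) again — its k=1 value — and the period has length 6.

[7; 4, 1, 2, 1, 4, 14]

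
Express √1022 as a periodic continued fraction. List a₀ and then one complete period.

a₀ = ⌊√1022⌋ = 31.
With m₀=0, d₀=1 and mₖ₊₁ = dₖaₖ − mₖ, dₖ₊₁ = (n − mₖ₊₁²)/dₖ, aₖ₊₁ = ⌊(a₀+mₖ₊₁)/dₖ₊₁⌋:
  k=1: m=31, d=61, a=1
  k=2: m=30, d=2, a=30
  k=3: m=30, d=61, a=1
  k=4: m=31, d=1, a=62
d=1 and a=2a₀=62 at k=4, so the next step gives (m, d) = (31, 61) again — its k=1 value — and the period has length 4.

[31; 1, 30, 1, 62]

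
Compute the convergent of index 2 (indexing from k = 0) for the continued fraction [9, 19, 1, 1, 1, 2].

Using pₖ = aₖpₖ₋₁ + pₖ₋₂, qₖ = aₖqₖ₋₁ + qₖ₋₂ (with p₋₁=1, p₋₂=0, q₋₁=0, q₋₂=1):
  k=0: a=9, p=9, q=1
  k=1: a=19, p=172, q=19
  k=2: a=1, p=181, q=20

181/20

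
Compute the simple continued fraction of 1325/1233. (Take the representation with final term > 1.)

[1; 13, 2, 2, 18]

1325 = 1·1233 + 92
1233 = 13·92 + 37
92 = 2·37 + 18
37 = 2·18 + 1
18 = 18·1 + 0  (stop)
So 1325/1233 = [1; 13, 2, 2, 18].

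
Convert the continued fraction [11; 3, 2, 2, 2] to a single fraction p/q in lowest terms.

Using pₖ = aₖpₖ₋₁ + pₖ₋₂ and qₖ = aₖqₖ₋₁ + qₖ₋₂:
  k=0: a=11, p=11, q=1
  k=1: a=3, p=34, q=3
  k=2: a=2, p=79, q=7
  k=3: a=2, p=192, q=17
  k=4: a=2, p=463, q=41

463/41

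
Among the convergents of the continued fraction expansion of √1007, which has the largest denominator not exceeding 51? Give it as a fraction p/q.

476/15

√1007 = [31; 1, 2, 1, 2, 1, 62, …] (period length 6).
Convergents:
  p_0/q_0 = 31/1
  p_1/q_1 = 32/1
  p_2/q_2 = 95/3
  p_3/q_3 = 127/4
  p_4/q_4 = 349/11
  p_5/q_5 = 476/15
  p_6/q_6 = 29861/941
q_5 = 15 ≤ 51 < 941 = q_6, so the answer is 476/15.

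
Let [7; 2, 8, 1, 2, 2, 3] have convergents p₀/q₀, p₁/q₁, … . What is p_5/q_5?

Using pₖ = aₖpₖ₋₁ + pₖ₋₂, qₖ = aₖqₖ₋₁ + qₖ₋₂ (with p₋₁=1, p₋₂=0, q₋₁=0, q₋₂=1):
  k=0: a=7, p=7, q=1
  k=1: a=2, p=15, q=2
  k=2: a=8, p=127, q=17
  k=3: a=1, p=142, q=19
  k=4: a=2, p=411, q=55
  k=5: a=2, p=964, q=129

964/129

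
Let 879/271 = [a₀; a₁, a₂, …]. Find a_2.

9

879 = 3·271 + 66   →  a_0 = 3
271 = 4·66 + 7   →  a_1 = 4
66 = 9·7 + 3   →  a_2 = 9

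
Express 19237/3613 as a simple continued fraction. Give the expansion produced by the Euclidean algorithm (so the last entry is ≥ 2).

[5; 3, 12, 12, 8]

19237 = 5*3613 + 1172
3613 = 3*1172 + 97
1172 = 12*97 + 8
97 = 12*8 + 1
8 = 8*1 + 0  (stop)
So 19237/3613 = [5; 3, 12, 12, 8].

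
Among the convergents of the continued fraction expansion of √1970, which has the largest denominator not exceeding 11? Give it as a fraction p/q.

222/5

√1970 = [44; 2, 1, 1, 2, 88, …] (period length 5).
Convergents:
  p_0/q_0 = 44/1
  p_1/q_1 = 89/2
  p_2/q_2 = 133/3
  p_3/q_3 = 222/5
  p_4/q_4 = 577/13
q_3 = 5 ≤ 11 < 13 = q_4, so the answer is 222/5.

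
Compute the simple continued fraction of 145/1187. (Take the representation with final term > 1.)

145 = 0*1187 + 145
1187 = 8*145 + 27
145 = 5*27 + 10
27 = 2*10 + 7
10 = 1*7 + 3
7 = 2*3 + 1
3 = 3*1 + 0  (stop)
So 145/1187 = [0; 8, 5, 2, 1, 2, 3].

[0; 8, 5, 2, 1, 2, 3]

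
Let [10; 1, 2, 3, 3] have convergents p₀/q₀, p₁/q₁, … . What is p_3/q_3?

Using pₖ = aₖpₖ₋₁ + pₖ₋₂, qₖ = aₖqₖ₋₁ + qₖ₋₂ (with p₋₁=1, p₋₂=0, q₋₁=0, q₋₂=1):
  k=0: a=10, p=10, q=1
  k=1: a=1, p=11, q=1
  k=2: a=2, p=32, q=3
  k=3: a=3, p=107, q=10

107/10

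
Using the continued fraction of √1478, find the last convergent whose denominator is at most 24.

√1478 = [38; 2, 4, 38, 4, 2, 76, …] (period length 6).
Convergents:
  p_0/q_0 = 38/1
  p_1/q_1 = 77/2
  p_2/q_2 = 346/9
  p_3/q_3 = 13225/344
q_2 = 9 ≤ 24 < 344 = q_3, so the answer is 346/9.

346/9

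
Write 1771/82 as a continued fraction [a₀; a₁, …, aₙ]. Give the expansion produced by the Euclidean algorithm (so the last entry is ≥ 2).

1771 = 21*82 + 49
82 = 1*49 + 33
49 = 1*33 + 16
33 = 2*16 + 1
16 = 16*1 + 0  (stop)
So 1771/82 = [21; 1, 1, 2, 16].

[21; 1, 1, 2, 16]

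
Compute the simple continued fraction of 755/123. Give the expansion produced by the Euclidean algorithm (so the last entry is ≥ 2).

[6; 7, 4, 4]

755 = 6×123 + 17
123 = 7×17 + 4
17 = 4×4 + 1
4 = 4×1 + 0  (stop)
So 755/123 = [6; 7, 4, 4].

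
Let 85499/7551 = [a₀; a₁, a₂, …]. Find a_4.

85499 = 11·7551 + 2438   →  a_0 = 11
7551 = 3·2438 + 237   →  a_1 = 3
2438 = 10·237 + 68   →  a_2 = 10
237 = 3·68 + 33   →  a_3 = 3
68 = 2·33 + 2   →  a_4 = 2

2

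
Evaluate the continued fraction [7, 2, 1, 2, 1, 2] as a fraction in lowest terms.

221/30

Fold from the inside: start with 2/1.
  1 + 1/2 = 3/2
  2 + 2/3 = 8/3
  1 + 3/8 = 11/8
  2 + 8/11 = 30/11
  7 + 11/30 = 221/30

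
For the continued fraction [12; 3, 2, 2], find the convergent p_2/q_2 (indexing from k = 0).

86/7

Using pₖ = aₖpₖ₋₁ + pₖ₋₂, qₖ = aₖqₖ₋₁ + qₖ₋₂ (with p₋₁=1, p₋₂=0, q₋₁=0, q₋₂=1):
  k=0: a=12, p=12, q=1
  k=1: a=3, p=37, q=3
  k=2: a=2, p=86, q=7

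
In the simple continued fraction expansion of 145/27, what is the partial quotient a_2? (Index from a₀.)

145 = 5·27 + 10   →  a_0 = 5
27 = 2·10 + 7   →  a_1 = 2
10 = 1·7 + 3   →  a_2 = 1

1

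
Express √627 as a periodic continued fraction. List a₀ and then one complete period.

a₀ = ⌊√627⌋ = 25.
With m₀=0, d₀=1 and mₖ₊₁ = dₖaₖ − mₖ, dₖ₊₁ = (n − mₖ₊₁²)/dₖ, aₖ₊₁ = ⌊(a₀+mₖ₊₁)/dₖ₊₁⌋:
  k=1: m=25, d=2, a=25
  k=2: m=25, d=1, a=50
d=1 and a=2a₀=50 at k=2, so the next step gives (m, d) = (25, 2) again — its k=1 value — and the period has length 2.

[25; 25, 50]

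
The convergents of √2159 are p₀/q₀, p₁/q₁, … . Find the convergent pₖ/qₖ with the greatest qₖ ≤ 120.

1998/43

√2159 = [46; 2, 6, 1, 1, 1, 6, 2, 92, …] (period length 8).
Convergents:
  p_0/q_0 = 46/1
  p_1/q_1 = 93/2
  p_2/q_2 = 604/13
  p_3/q_3 = 697/15
  p_4/q_4 = 1301/28
  p_5/q_5 = 1998/43
  p_6/q_6 = 13289/286
q_5 = 43 ≤ 120 < 286 = q_6, so the answer is 1998/43.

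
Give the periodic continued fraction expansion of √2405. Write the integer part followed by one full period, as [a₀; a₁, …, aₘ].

[49; 24, 1, 1, 24, 98]

a₀ = ⌊√2405⌋ = 49.
With m₀=0, d₀=1 and mₖ₊₁ = dₖaₖ − mₖ, dₖ₊₁ = (n − mₖ₊₁²)/dₖ, aₖ₊₁ = ⌊(a₀+mₖ₊₁)/dₖ₊₁⌋:
  k=1: m=49, d=4, a=24
  k=2: m=47, d=49, a=1
  k=3: m=2, d=49, a=1
  k=4: m=47, d=4, a=24
  k=5: m=49, d=1, a=98
d=1 and a=2a₀=98 at k=5, so the next step gives (m, d) = (49, 4) again — its k=1 value — and the period has length 5.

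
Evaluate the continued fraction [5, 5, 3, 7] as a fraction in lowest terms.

Using pₖ = aₖpₖ₋₁ + pₖ₋₂ and qₖ = aₖqₖ₋₁ + qₖ₋₂:
  k=0: a=5, p=5, q=1
  k=1: a=5, p=26, q=5
  k=2: a=3, p=83, q=16
  k=3: a=7, p=607, q=117

607/117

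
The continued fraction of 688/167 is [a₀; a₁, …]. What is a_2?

2

688 = 4·167 + 20   →  a_0 = 4
167 = 8·20 + 7   →  a_1 = 8
20 = 2·7 + 6   →  a_2 = 2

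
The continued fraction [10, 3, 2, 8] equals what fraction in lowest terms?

Fold from the inside: start with 8/1.
  2 + 1/8 = 17/8
  3 + 8/17 = 59/17
  10 + 17/59 = 607/59

607/59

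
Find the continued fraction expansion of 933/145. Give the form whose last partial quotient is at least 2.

[6; 2, 3, 3, 6]

933 = 6·145 + 63
145 = 2·63 + 19
63 = 3·19 + 6
19 = 3·6 + 1
6 = 6·1 + 0  (stop)
So 933/145 = [6; 2, 3, 3, 6].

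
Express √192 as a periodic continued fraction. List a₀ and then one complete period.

[13; 1, 5, 1, 26]

a₀ = ⌊√192⌋ = 13.
With m₀=0, d₀=1 and mₖ₊₁ = dₖaₖ − mₖ, dₖ₊₁ = (n − mₖ₊₁²)/dₖ, aₖ₊₁ = ⌊(a₀+mₖ₊₁)/dₖ₊₁⌋:
  k=1: m=13, d=23, a=1
  k=2: m=10, d=4, a=5
  k=3: m=10, d=23, a=1
  k=4: m=13, d=1, a=26
d=1 and a=2a₀=26 at k=4, so the next step gives (m, d) = (13, 23) again — its k=1 value — and the period has length 4.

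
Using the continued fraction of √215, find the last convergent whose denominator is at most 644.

√215 = [14; 1, 1, 1, 28, …] (period length 4).
Convergents:
  p_0/q_0 = 14/1
  p_1/q_1 = 15/1
  p_2/q_2 = 29/2
  p_3/q_3 = 44/3
  p_4/q_4 = 1261/86
  p_5/q_5 = 1305/89
  p_6/q_6 = 2566/175
  p_7/q_7 = 3871/264
  p_8/q_8 = 110954/7567
q_7 = 264 ≤ 644 < 7567 = q_8, so the answer is 3871/264.

3871/264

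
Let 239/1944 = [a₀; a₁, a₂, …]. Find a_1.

239 = 0·1944 + 239   →  a_0 = 0
1944 = 8·239 + 32   →  a_1 = 8

8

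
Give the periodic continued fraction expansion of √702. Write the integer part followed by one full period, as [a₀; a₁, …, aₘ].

[26; 2, 52]

a₀ = ⌊√702⌋ = 26.
With m₀=0, d₀=1 and mₖ₊₁ = dₖaₖ − mₖ, dₖ₊₁ = (n − mₖ₊₁²)/dₖ, aₖ₊₁ = ⌊(a₀+mₖ₊₁)/dₖ₊₁⌋:
  k=1: m=26, d=26, a=2
  k=2: m=26, d=1, a=52
d=1 and a=2a₀=52 at k=2, so the next step gives (m, d) = (26, 26) again — its k=1 value — and the period has length 2.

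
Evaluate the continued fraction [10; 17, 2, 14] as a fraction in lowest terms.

Fold from the inside: start with 14/1.
  2 + 1/14 = 29/14
  17 + 14/29 = 507/29
  10 + 29/507 = 5099/507

5099/507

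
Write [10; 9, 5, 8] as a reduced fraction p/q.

Using pₖ = aₖpₖ₋₁ + pₖ₋₂ and qₖ = aₖqₖ₋₁ + qₖ₋₂:
  k=0: a=10, p=10, q=1
  k=1: a=9, p=91, q=9
  k=2: a=5, p=465, q=46
  k=3: a=8, p=3811, q=377

3811/377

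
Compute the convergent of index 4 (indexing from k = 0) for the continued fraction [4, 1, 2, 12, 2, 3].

Using pₖ = aₖpₖ₋₁ + pₖ₋₂, qₖ = aₖqₖ₋₁ + qₖ₋₂ (with p₋₁=1, p₋₂=0, q₋₁=0, q₋₂=1):
  k=0: a=4, p=4, q=1
  k=1: a=1, p=5, q=1
  k=2: a=2, p=14, q=3
  k=3: a=12, p=173, q=37
  k=4: a=2, p=360, q=77

360/77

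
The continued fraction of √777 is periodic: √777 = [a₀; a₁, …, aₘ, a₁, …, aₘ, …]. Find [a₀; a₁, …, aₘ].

[27; 1, 6, 1, 54]

a₀ = ⌊√777⌋ = 27.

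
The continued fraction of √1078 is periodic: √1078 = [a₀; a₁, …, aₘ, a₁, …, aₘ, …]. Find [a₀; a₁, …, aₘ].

[32; 1, 4, 1, 64]

a₀ = ⌊√1078⌋ = 32.
With m₀=0, d₀=1 and mₖ₊₁ = dₖaₖ − mₖ, dₖ₊₁ = (n − mₖ₊₁²)/dₖ, aₖ₊₁ = ⌊(a₀+mₖ₊₁)/dₖ₊₁⌋:
  k=1: m=32, d=54, a=1
  k=2: m=22, d=11, a=4
  k=3: m=22, d=54, a=1
  k=4: m=32, d=1, a=64
d=1 and a=2a₀=64 at k=4, so the next step gives (m, d) = (32, 54) again — its k=1 value — and the period has length 4.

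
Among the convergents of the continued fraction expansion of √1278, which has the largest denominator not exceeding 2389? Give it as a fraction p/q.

√1278 = [35; 1, 2, 1, 70, …] (period length 4).
Convergents:
  p_0/q_0 = 35/1
  p_1/q_1 = 36/1
  p_2/q_2 = 107/3
  p_3/q_3 = 143/4
  p_4/q_4 = 10117/283
  p_5/q_5 = 10260/287
  p_6/q_6 = 30637/857
  p_7/q_7 = 40897/1144
  p_8/q_8 = 2893427/80937
q_7 = 1144 ≤ 2389 < 80937 = q_8, so the answer is 40897/1144.

40897/1144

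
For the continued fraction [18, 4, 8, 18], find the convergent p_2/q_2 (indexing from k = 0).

602/33

Using pₖ = aₖpₖ₋₁ + pₖ₋₂, qₖ = aₖqₖ₋₁ + qₖ₋₂ (with p₋₁=1, p₋₂=0, q₋₁=0, q₋₂=1):
  k=0: a=18, p=18, q=1
  k=1: a=4, p=73, q=4
  k=2: a=8, p=602, q=33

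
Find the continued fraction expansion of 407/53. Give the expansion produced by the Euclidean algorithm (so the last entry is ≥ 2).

407 = 7·53 + 36
53 = 1·36 + 17
36 = 2·17 + 2
17 = 8·2 + 1
2 = 2·1 + 0  (stop)
So 407/53 = [7; 1, 2, 8, 2].

[7; 1, 2, 8, 2]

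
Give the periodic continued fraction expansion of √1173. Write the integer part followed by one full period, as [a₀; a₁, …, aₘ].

[34; 4, 68]

a₀ = ⌊√1173⌋ = 34.
With m₀=0, d₀=1 and mₖ₊₁ = dₖaₖ − mₖ, dₖ₊₁ = (n − mₖ₊₁²)/dₖ, aₖ₊₁ = ⌊(a₀+mₖ₊₁)/dₖ₊₁⌋:
  k=1: m=34, d=17, a=4
  k=2: m=34, d=1, a=68
d=1 and a=2a₀=68 at k=2, so the next step gives (m, d) = (34, 17) again — its k=1 value — and the period has length 2.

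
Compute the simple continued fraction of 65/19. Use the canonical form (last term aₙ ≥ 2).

[3; 2, 2, 1, 2]

65 = 3·19 + 8
19 = 2·8 + 3
8 = 2·3 + 2
3 = 1·2 + 1
2 = 2·1 + 0  (stop)
So 65/19 = [3; 2, 2, 1, 2].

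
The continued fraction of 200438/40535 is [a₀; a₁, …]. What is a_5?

6

200438 = 4·40535 + 38298   →  a_0 = 4
40535 = 1·38298 + 2237   →  a_1 = 1
38298 = 17·2237 + 269   →  a_2 = 17
2237 = 8·269 + 85   →  a_3 = 8
269 = 3·85 + 14   →  a_4 = 3
85 = 6·14 + 1   →  a_5 = 6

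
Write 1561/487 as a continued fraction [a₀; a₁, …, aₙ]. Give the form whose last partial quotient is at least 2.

1561 = 3×487 + 100
487 = 4×100 + 87
100 = 1×87 + 13
87 = 6×13 + 9
13 = 1×9 + 4
9 = 2×4 + 1
4 = 4×1 + 0  (stop)
So 1561/487 = [3; 4, 1, 6, 1, 2, 4].

[3; 4, 1, 6, 1, 2, 4]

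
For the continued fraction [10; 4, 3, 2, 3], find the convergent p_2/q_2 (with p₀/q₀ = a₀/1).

133/13

Using pₖ = aₖpₖ₋₁ + pₖ₋₂, qₖ = aₖqₖ₋₁ + qₖ₋₂ (with p₋₁=1, p₋₂=0, q₋₁=0, q₋₂=1):
  k=0: a=10, p=10, q=1
  k=1: a=4, p=41, q=4
  k=2: a=3, p=133, q=13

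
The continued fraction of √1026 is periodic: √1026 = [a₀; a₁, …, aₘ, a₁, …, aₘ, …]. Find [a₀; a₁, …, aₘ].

a₀ = ⌊√1026⌋ = 32.
With m₀=0, d₀=1 and mₖ₊₁ = dₖaₖ − mₖ, dₖ₊₁ = (n − mₖ₊₁²)/dₖ, aₖ₊₁ = ⌊(a₀+mₖ₊₁)/dₖ₊₁⌋:
  k=1: m=32, d=2, a=32
  k=2: m=32, d=1, a=64
d=1 and a=2a₀=64 at k=2, so the next step gives (m, d) = (32, 2) again — its k=1 value — and the period has length 2.

[32; 32, 64]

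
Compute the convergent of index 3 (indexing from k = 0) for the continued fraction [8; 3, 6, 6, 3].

973/117

Using pₖ = aₖpₖ₋₁ + pₖ₋₂, qₖ = aₖqₖ₋₁ + qₖ₋₂ (with p₋₁=1, p₋₂=0, q₋₁=0, q₋₂=1):
  k=0: a=8, p=8, q=1
  k=1: a=3, p=25, q=3
  k=2: a=6, p=158, q=19
  k=3: a=6, p=973, q=117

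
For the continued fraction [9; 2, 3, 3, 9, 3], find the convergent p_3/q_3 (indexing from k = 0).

217/23

Using pₖ = aₖpₖ₋₁ + pₖ₋₂, qₖ = aₖqₖ₋₁ + qₖ₋₂ (with p₋₁=1, p₋₂=0, q₋₁=0, q₋₂=1):
  k=0: a=9, p=9, q=1
  k=1: a=2, p=19, q=2
  k=2: a=3, p=66, q=7
  k=3: a=3, p=217, q=23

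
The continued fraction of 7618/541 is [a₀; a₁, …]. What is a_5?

7618 = 14·541 + 44   →  a_0 = 14
541 = 12·44 + 13   →  a_1 = 12
44 = 3·13 + 5   →  a_2 = 3
13 = 2·5 + 3   →  a_3 = 2
5 = 1·3 + 2   →  a_4 = 1
3 = 1·2 + 1   →  a_5 = 1

1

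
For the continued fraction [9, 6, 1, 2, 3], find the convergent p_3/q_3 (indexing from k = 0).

183/20

Using pₖ = aₖpₖ₋₁ + pₖ₋₂, qₖ = aₖqₖ₋₁ + qₖ₋₂ (with p₋₁=1, p₋₂=0, q₋₁=0, q₋₂=1):
  k=0: a=9, p=9, q=1
  k=1: a=6, p=55, q=6
  k=2: a=1, p=64, q=7
  k=3: a=2, p=183, q=20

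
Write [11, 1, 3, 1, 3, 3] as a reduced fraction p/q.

731/62

Using pₖ = aₖpₖ₋₁ + pₖ₋₂ and qₖ = aₖqₖ₋₁ + qₖ₋₂:
  k=0: a=11, p=11, q=1
  k=1: a=1, p=12, q=1
  k=2: a=3, p=47, q=4
  k=3: a=1, p=59, q=5
  k=4: a=3, p=224, q=19
  k=5: a=3, p=731, q=62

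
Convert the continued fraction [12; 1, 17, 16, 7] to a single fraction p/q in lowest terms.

26420/2041

Fold from the inside: start with 7/1.
  16 + 1/7 = 113/7
  17 + 7/113 = 1928/113
  1 + 113/1928 = 2041/1928
  12 + 1928/2041 = 26420/2041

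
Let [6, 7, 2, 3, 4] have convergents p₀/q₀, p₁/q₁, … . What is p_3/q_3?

319/52

Using pₖ = aₖpₖ₋₁ + pₖ₋₂, qₖ = aₖqₖ₋₁ + qₖ₋₂ (with p₋₁=1, p₋₂=0, q₋₁=0, q₋₂=1):
  k=0: a=6, p=6, q=1
  k=1: a=7, p=43, q=7
  k=2: a=2, p=92, q=15
  k=3: a=3, p=319, q=52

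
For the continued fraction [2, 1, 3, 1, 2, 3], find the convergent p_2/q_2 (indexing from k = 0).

Using pₖ = aₖpₖ₋₁ + pₖ₋₂, qₖ = aₖqₖ₋₁ + qₖ₋₂ (with p₋₁=1, p₋₂=0, q₋₁=0, q₋₂=1):
  k=0: a=2, p=2, q=1
  k=1: a=1, p=3, q=1
  k=2: a=3, p=11, q=4

11/4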